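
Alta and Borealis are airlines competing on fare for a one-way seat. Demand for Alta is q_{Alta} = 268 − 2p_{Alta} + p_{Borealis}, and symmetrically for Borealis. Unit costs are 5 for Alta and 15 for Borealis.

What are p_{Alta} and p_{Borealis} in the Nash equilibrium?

Alta's profit: π = (p_{Alta} − 5)(268 − 2p_{Alta} + p_{Borealis}).
∂π/∂p_{Alta} = 278 − 4p_{Alta} + p_{Borealis} = 0 ⇒ p_{Alta} = 69.5 + 0.25p_{Borealis}.
Similarly p_{Borealis} = 74.5 + 0.25p_{Alta}.
Solving the two reaction functions simultaneously: (1 − (0.25)(0.25))p_{Alta} = 69.5 + 0.25·74.5, so 0.9375p_{Alta} = 88.125 and p_{Alta} = 94.
Then p_{Borealis} = 74.5 + 0.25·94 = 98.

94, 98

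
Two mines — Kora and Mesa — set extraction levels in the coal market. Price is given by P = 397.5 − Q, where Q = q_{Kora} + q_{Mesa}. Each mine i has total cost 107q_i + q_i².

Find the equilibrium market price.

281.3

Mine Kora's profit: π = q_{Kora}(397.5 − (q_{Kora} + q_{Mesa})) − 107q_{Kora} − q_{Kora}².
∂π/∂q_{Kora} = 290.5 − 4q_{Kora} − q_{Mesa} = 0, so q_{Kora} = 72.625 − 0.25q_{Mesa}.
By symmetry q_{Mesa} = q_{Kora}; substituting into the reaction function, 1.25q_{Kora} = 72.625 and q_{Kora} = 58.1.
Equilibrium price: P = 397.5 − 116.2 = 281.3.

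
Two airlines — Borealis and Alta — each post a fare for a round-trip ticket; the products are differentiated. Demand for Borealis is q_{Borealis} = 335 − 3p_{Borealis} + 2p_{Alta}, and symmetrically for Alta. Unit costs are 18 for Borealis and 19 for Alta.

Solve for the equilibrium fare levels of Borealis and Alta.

Borealis's profit: π = (p_{Borealis} − 18)(335 − 3p_{Borealis} + 2p_{Alta}).
∂π/∂p_{Borealis} = 389 − 6p_{Borealis} + 2p_{Alta} = 0 ⇒ p_{Borealis} = 389/6 + (1/3)p_{Alta}.
Similarly p_{Alta} = 196/3 + (1/3)p_{Borealis}.
Plugging p_{Alta} into Borealis's best response: p_{Borealis} = 389/6 + (1/3)(196/3 + (1/3)p_{Borealis}) ⇒ (8/9)p_{Borealis} = 1559/18, so p_{Borealis} = 97.4375.
Then p_{Alta} = 196/3 + (1/3)·97.4375 = 97.8125.

97.4375, 97.8125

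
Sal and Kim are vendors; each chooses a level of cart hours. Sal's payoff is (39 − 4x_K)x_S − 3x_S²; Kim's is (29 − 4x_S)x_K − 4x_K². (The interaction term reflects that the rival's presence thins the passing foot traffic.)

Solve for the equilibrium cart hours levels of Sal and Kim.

Expanding Sal's payoff: 39x_S − 4x_Kx_S − 3x_S².
∂π/∂x_S = 39 − 4x_K − 6x_S = 0, so x_S = 6.5 − (2/3)x_K.
Likewise for Kim: x_K = 3.625 − 0.5x_S.
Solving the two reaction functions simultaneously: (1 − (−2/3)(−0.5))x_S = 6.5 − (2/3)·3.625, so (2/3)x_S = 49/12 and x_S = 6.125.
Then x_K = 3.625 − 0.5·6.125 = 0.5625.

6.125, 0.5625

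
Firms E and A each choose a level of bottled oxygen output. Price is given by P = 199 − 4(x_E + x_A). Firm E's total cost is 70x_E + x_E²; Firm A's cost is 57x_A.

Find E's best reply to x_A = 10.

8.9

Firm E's profit: π = x_E(199 − 4(x_E + x_A)) − 70x_E − x_E².
∂π/∂x_E = 129 − 10x_E − 4x_A = 0, so x_E = 12.9 − 0.4x_A.
At x_A = 10: x_E = 12.9 − 0.4·10 = 8.9.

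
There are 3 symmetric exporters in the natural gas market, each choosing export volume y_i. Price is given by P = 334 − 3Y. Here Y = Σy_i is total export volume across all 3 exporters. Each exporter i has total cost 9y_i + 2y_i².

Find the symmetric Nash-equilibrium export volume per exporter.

A representative exporter's profit is π_i = y_i(334 − 3Y) − 9y_i − 2y_i², with Y = y_i + Σ_{j≠i} y_j.
First-order condition: 325 − 10y_i − 3Σ_{j≠i} y_j = 0.
In a symmetric equilibrium every exporter chooses the same y, so Σ_{j≠i} y_j = 2y. The condition becomes 325 − 16y = 0, giving y = 325/16 = 20.3125.

20.3125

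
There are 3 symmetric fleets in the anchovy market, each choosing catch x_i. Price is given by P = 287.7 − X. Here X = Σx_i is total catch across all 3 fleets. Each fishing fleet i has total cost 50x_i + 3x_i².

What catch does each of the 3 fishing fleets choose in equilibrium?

23.77

A representative fishing fleet's profit is π_i = x_i(287.7 − X) − 50x_i − 3x_i², with X = x_i + Σ_{j≠i} x_j.
First-order condition: 237.7 − 8x_i − Σ_{j≠i} x_j = 0.
Imposing symmetry (x_j = x for all j) turns Σ_{j≠i} x_j into 2x, so 237.7 = 10x and x = 23.77.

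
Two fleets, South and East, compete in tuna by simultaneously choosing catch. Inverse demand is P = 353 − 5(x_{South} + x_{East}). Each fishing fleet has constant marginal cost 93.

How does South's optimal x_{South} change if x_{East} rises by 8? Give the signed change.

-4

Fishing fleet South's profit: π = x_{South}(353 − 5(x_{South} + x_{East})) − 93x_{South}.
∂π/∂x_{South} = 260 − 10x_{South} − 5x_{East} = 0, so x_{South} = 26 − 0.5x_{East}.
The reaction-function slope is −0.5, so an 8-unit rise in x_{East} moves x_{South} by −0.5 × 8 = −4. South's best response falls — the actions are strategic substitutes.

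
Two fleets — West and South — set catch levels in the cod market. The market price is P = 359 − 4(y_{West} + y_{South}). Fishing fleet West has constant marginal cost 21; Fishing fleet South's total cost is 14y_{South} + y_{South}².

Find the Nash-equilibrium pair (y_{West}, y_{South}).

Fishing fleet West's profit: π = y_{West}(359 − 4(y_{West} + y_{South})) − 21y_{West}.
∂π/∂y_{West} = 338 − 8y_{West} − 4y_{South} = 0, so y_{West} = 42.25 − 0.5y_{South}.
For South: ∂π/∂y_{South} = 345 − 10y_{South} − 4y_{West} = 0 ⇒ y_{South} = 34.5 − 0.4y_{West}.
Solving the two reaction functions simultaneously: (1 − (−0.5)(−0.4))y_{West} = 42.25 − 0.5·34.5, so 0.8y_{West} = 25 and y_{West} = 31.25.
Then y_{South} = 34.5 − 0.4·31.25 = 22.

31.25, 22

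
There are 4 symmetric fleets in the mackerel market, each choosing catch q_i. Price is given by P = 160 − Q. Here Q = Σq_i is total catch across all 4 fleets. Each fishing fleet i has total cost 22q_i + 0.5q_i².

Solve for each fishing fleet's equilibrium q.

23

A representative fishing fleet's profit is π_i = q_i(160 − Q) − 22q_i − 0.5q_i², with Q = q_i + Σ_{j≠i} q_j.
First-order condition: 138 − 3q_i − Σ_{j≠i} q_j = 0.
Imposing symmetry (q_j = q for all j) turns Σ_{j≠i} q_j into 3q, so 138 = 6q and q = 23.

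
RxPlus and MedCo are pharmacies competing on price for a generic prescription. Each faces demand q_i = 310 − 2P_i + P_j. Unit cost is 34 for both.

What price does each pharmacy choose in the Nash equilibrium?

126

RxPlus's profit: π = (P_{RxPlus} − 34)(310 − 2P_{RxPlus} + P_{MedCo}).
∂π/∂P_{RxPlus} = 378 − 4P_{RxPlus} + P_{MedCo} = 0 ⇒ P_{RxPlus} = 94.5 + 0.25P_{MedCo}.
By symmetry P_{MedCo} = P_{RxPlus}; substituting into the reaction function, 0.75P_{RxPlus} = 94.5 and P_{RxPlus} = 126.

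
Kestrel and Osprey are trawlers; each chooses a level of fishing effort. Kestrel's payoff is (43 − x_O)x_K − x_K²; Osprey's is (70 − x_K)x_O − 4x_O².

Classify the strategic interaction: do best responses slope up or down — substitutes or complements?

Expanding Kestrel's payoff: 43x_K − x_Ox_K − x_K².
∂π/∂x_K = 43 − x_O − 2x_K = 0, so x_K = 21.5 − 0.5x_O.
The best-response slope dx_K/dx_O = −0.5 < 0: the reaction function is downward-sloping, so the choices are strategic substitutes.

strategic substitutes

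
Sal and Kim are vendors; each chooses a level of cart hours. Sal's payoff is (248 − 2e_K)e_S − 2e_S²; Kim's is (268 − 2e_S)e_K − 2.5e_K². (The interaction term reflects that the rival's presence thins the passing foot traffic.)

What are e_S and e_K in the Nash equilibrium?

44, 36

Expanding Sal's payoff: 248e_S − 2e_Ke_S − 2e_S².
∂π/∂e_S = 248 − 2e_K − 4e_S = 0, so e_S = 62 − 0.5e_K.
Likewise for Kim: e_K = 53.6 − 0.4e_S.
Plugging e_K into Sal's best response: e_S = 62 − 0.5(53.6 − 0.4e_S) ⇒ 0.8e_S = 35.2, so e_S = 44.
Then e_K = 53.6 − 0.4·44 = 36.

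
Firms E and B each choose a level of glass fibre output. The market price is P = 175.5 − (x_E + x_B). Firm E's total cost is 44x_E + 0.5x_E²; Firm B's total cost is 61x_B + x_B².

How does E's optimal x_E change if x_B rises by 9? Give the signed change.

Firm E's profit: π = x_E(175.5 − (x_E + x_B)) − 44x_E − 0.5x_E².
∂π/∂x_E = 131.5 − 3x_E − x_B = 0, so x_E = 263/6 − (1/3)x_B.
The reaction-function slope is −1/3, so a 9-unit rise in x_B moves x_E by −1/3 × 9 = −3. E's best response falls — the actions are strategic substitutes.

-3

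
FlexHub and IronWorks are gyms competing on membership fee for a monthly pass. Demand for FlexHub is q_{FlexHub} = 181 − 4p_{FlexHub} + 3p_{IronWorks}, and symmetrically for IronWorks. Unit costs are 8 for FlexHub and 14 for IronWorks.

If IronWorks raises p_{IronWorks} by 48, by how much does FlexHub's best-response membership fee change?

18

FlexHub's profit: π = (p_{FlexHub} − 8)(181 − 4p_{FlexHub} + 3p_{IronWorks}).
∂π/∂p_{FlexHub} = 213 − 8p_{FlexHub} + 3p_{IronWorks} = 0 ⇒ p_{FlexHub} = 26.625 + 0.375p_{IronWorks}.
The reaction-function slope is 0.375, so a 48-unit rise in p_{IronWorks} moves p_{FlexHub} by 0.375 × 48 = 18. FlexHub's best response rises — the actions are strategic complements.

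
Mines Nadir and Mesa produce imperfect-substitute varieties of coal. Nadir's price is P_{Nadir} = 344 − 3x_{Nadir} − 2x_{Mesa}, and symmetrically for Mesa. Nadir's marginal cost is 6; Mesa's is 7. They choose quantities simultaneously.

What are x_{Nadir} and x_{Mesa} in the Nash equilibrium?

Mine Nadir's profit: π = x_{Nadir}(344 − 3x_{Nadir} − 2x_{Mesa}) − 6x_{Nadir}.
∂π/∂x_{Nadir} = 338 − 6x_{Nadir} − 2x_{Mesa} = 0 ⇒ x_{Nadir} = 169/3 − (1/3)x_{Mesa}.
Similarly x_{Mesa} = 337/6 − (1/3)x_{Nadir}.
Substituting the second reaction function into the first: x_{Nadir} = 169/3 − (1/3)(337/6 − (1/3)x_{Nadir}), which gives (8/9)x_{Nadir} = 677/18 ⇒ x_{Nadir} = 42.3125.
Then x_{Mesa} = 337/6 − (1/3)·42.3125 = 42.0625.

42.3125, 42.0625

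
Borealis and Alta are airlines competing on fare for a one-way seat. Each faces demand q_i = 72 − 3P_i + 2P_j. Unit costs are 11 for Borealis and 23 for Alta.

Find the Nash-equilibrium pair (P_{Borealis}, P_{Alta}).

Borealis's profit: π = (P_{Borealis} − 11)(72 − 3P_{Borealis} + 2P_{Alta}).
∂π/∂P_{Borealis} = 105 − 6P_{Borealis} + 2P_{Alta} = 0 ⇒ P_{Borealis} = 17.5 + (1/3)P_{Alta}.
Similarly P_{Alta} = 23.5 + (1/3)P_{Borealis}.
Plugging P_{Alta} into Borealis's best response: P_{Borealis} = 17.5 + (1/3)(23.5 + (1/3)P_{Borealis}) ⇒ (8/9)P_{Borealis} = 76/3, so P_{Borealis} = 28.5.
Then P_{Alta} = 23.5 + (1/3)·28.5 = 33.

28.5, 33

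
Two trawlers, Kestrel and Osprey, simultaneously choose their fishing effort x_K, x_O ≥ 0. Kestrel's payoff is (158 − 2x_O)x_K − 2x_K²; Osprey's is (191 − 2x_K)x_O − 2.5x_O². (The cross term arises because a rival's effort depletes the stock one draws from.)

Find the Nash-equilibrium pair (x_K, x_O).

Expanding Kestrel's payoff: 158x_K − 2x_Ox_K − 2x_K².
∂π/∂x_K = 158 − 2x_O − 4x_K = 0, so x_K = 39.5 − 0.5x_O.
Likewise for Osprey: x_O = 38.2 − 0.4x_K.
Substituting the second reaction function into the first: x_K = 39.5 − 0.5(38.2 − 0.4x_K), which gives 0.8x_K = 20.4 ⇒ x_K = 25.5.
Then x_O = 38.2 − 0.4·25.5 = 28.

25.5, 28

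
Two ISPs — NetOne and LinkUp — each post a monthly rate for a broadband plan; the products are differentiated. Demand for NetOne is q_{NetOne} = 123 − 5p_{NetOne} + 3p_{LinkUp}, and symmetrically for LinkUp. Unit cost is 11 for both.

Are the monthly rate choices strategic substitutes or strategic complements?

strategic complements

NetOne's profit: π = (p_{NetOne} − 11)(123 − 5p_{NetOne} + 3p_{LinkUp}).
∂π/∂p_{NetOne} = 178 − 10p_{NetOne} + 3p_{LinkUp} = 0 ⇒ p_{NetOne} = 17.8 + 0.3p_{LinkUp}.
The best-response slope dp_{NetOne}/dp_{LinkUp} = 0.3 > 0: the reaction function is upward-sloping, so the choices are strategic complements.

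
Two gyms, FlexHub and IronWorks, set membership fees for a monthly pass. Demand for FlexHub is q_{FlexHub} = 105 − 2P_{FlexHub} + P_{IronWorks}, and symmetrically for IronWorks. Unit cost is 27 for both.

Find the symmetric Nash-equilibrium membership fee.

FlexHub's profit: π = (P_{FlexHub} − 27)(105 − 2P_{FlexHub} + P_{IronWorks}).
∂π/∂P_{FlexHub} = 159 − 4P_{FlexHub} + P_{IronWorks} = 0 ⇒ P_{FlexHub} = 39.75 + 0.25P_{IronWorks}.
The game is symmetric, so in equilibrium P_{IronWorks} = P_{FlexHub}: the reaction function gives 0.75P_{FlexHub} = 39.75, hence P_{FlexHub} = 53.

53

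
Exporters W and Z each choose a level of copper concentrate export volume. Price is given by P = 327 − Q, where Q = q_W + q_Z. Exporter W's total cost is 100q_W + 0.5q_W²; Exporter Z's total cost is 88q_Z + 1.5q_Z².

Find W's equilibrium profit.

6144

Exporter W's profit: π = q_W(327 − (q_W + q_Z)) − 100q_W − 0.5q_W².
∂π/∂q_W = 227 − 3q_W − q_Z = 0, so q_W = 227/3 − (1/3)q_Z.
For Z: ∂π/∂q_Z = 239 − 5q_Z − q_W = 0 ⇒ q_Z = 47.8 − 0.2q_W.
Solving the two reaction functions simultaneously: (1 − (−1/3)(−0.2))q_W = 227/3 − (1/3)·47.8, so (14/15)q_W = 896/15 and q_W = 64.
Then q_Z = 47.8 − 0.2·64 = 35.
Price P = 327 − 99 = 228.
W's profit: (228 − 100)·64 − 0.5(64)² = 6144.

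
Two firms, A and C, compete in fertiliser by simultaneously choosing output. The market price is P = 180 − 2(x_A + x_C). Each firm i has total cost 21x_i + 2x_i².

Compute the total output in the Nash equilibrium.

Firm A's profit: π = x_A(180 − 2(x_A + x_C)) − 21x_A − 2x_A².
∂π/∂x_A = 159 − 8x_A − 2x_C = 0, so x_A = 19.875 − 0.25x_C.
Setting x_A = x_C in the reaction function: x_A = 19.875 − 0.25x_A, so x_A = 19.875 / 1.25 = 15.9.
Total output: 15.9 + 15.9 = 31.8.

31.8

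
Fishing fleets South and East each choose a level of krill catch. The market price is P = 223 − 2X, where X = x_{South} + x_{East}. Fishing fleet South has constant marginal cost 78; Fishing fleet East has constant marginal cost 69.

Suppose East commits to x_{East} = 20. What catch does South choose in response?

26.25

Fishing fleet South's profit: π = x_{South}(223 − 2(x_{South} + x_{East})) − 78x_{South}.
∂π/∂x_{South} = 145 − 4x_{South} − 2x_{East} = 0, so x_{South} = 36.25 − 0.5x_{East}.
At x_{East} = 20: x_{South} = 36.25 − 0.5·20 = 26.25.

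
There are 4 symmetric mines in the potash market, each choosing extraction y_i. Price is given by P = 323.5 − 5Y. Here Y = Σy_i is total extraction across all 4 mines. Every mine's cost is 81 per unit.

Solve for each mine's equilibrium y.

9.7

A representative mine's profit is π_i = y_i(323.5 − 5Y) − 81y_i, with Y = y_i + Σ_{j≠i} y_j.
First-order condition: 242.5 − 10y_i − 5Σ_{j≠i} y_j = 0.
Imposing symmetry (y_j = y for all j) turns Σ_{j≠i} y_j into 3y, so 242.5 = 25y and y = 9.7.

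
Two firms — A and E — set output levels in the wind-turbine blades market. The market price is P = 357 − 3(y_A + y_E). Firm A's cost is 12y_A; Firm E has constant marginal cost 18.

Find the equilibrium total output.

Firm A's profit: π = y_A(357 − 3(y_A + y_E)) − 12y_A.
∂π/∂y_A = 345 − 6y_A − 3y_E = 0, so y_A = 57.5 − 0.5y_E.
By the same steps for E: y_E = 56.5 − 0.5y_A.
Solving the two reaction functions simultaneously: (1 − (−0.5)(−0.5))y_A = 57.5 − 0.5·56.5, so 0.75y_A = 29.25 and y_A = 39.
Then y_E = 56.5 − 0.5·39 = 37.
Total output: 39 + 37 = 76.

76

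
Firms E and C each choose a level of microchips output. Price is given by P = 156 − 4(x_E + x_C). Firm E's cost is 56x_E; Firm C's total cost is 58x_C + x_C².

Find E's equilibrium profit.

Firm E's profit: π = x_E(156 − 4(x_E + x_C)) − 56x_E.
∂π/∂x_E = 100 − 8x_E − 4x_C = 0, so x_E = 12.5 − 0.5x_C.
For C: ∂π/∂x_C = 98 − 10x_C − 4x_E = 0 ⇒ x_C = 9.8 − 0.4x_E.
Substituting the second reaction function into the first: x_E = 12.5 − 0.5(9.8 − 0.4x_E), which gives 0.8x_E = 7.6 ⇒ x_E = 9.5.
Then x_C = 9.8 − 0.4·9.5 = 6.
Price P = 156 − 4·15.5 = 94.
E's profit: (94 − 56)·9.5 = 361.

361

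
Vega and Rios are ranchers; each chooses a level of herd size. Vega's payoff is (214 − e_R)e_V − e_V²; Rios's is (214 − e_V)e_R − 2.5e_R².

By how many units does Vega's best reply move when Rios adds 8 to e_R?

-4

Expanding Vega's payoff: 214e_V − e_Re_V − e_V².
∂π/∂e_V = 214 − e_R − 2e_V = 0, so e_V = 107 − 0.5e_R.
The reaction-function slope is −0.5, so an 8-unit rise in e_R moves e_V by −0.5 × 8 = −4. Vega's best response falls — the actions are strategic substitutes.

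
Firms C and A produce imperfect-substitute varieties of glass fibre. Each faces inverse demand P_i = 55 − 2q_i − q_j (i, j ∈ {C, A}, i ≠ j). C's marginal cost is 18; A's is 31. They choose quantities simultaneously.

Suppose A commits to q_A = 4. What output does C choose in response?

8.25

Firm C's profit: π = q_C(55 − 2q_C − q_A) − 18q_C.
∂π/∂q_C = 37 − 4q_C − q_A = 0 ⇒ q_C = 9.25 − 0.25q_A.
At q_A = 4: q_C = 9.25 − 0.25·4 = 8.25.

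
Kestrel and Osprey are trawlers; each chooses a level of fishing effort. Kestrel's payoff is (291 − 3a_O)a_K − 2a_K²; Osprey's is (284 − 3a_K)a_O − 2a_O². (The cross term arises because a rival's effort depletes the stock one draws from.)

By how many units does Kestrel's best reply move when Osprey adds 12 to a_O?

Expanding Kestrel's payoff: 291a_K − 3a_Oa_K − 2a_K².
∂π/∂a_K = 291 − 3a_O − 4a_K = 0, so a_K = 72.75 − 0.75a_O.
The reaction-function slope is −0.75, so a 12-unit rise in a_O moves a_K by −0.75 × 12 = −9. Kestrel's best response falls — the actions are strategic substitutes.

-9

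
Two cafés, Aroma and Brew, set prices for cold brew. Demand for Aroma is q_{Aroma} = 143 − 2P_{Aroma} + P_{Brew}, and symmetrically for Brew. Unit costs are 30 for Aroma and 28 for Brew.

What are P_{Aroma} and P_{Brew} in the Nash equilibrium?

67.4, 66.6

Aroma's profit: π = (P_{Aroma} − 30)(143 − 2P_{Aroma} + P_{Brew}).
∂π/∂P_{Aroma} = 203 − 4P_{Aroma} + P_{Brew} = 0 ⇒ P_{Aroma} = 50.75 + 0.25P_{Brew}.
Similarly P_{Brew} = 49.75 + 0.25P_{Aroma}.
Plugging P_{Brew} into Aroma's best response: P_{Aroma} = 50.75 + 0.25(49.75 + 0.25P_{Aroma}) ⇒ 0.9375P_{Aroma} = 63.1875, so P_{Aroma} = 67.4.
Then P_{Brew} = 49.75 + 0.25·67.4 = 66.6.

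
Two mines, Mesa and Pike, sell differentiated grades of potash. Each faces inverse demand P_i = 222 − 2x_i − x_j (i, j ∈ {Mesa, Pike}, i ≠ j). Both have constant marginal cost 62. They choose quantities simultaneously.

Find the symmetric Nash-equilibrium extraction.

32

Mine Mesa's profit: π = x_{Mesa}(222 − 2x_{Mesa} − x_{Pike}) − 62x_{Mesa}.
∂π/∂x_{Mesa} = 160 − 4x_{Mesa} − x_{Pike} = 0 ⇒ x_{Mesa} = 40 − 0.25x_{Pike}.
By symmetry x_{Pike} = x_{Mesa}; substituting into the reaction function, 1.25x_{Mesa} = 40 and x_{Mesa} = 32.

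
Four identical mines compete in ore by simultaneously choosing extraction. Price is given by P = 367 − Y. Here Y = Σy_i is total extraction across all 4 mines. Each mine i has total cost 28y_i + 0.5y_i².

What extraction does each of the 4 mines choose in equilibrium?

56.5

A representative mine's profit is π_i = y_i(367 − Y) − 28y_i − 0.5y_i², with Y = y_i + Σ_{j≠i} y_j.
First-order condition: 339 − 3y_i − Σ_{j≠i} y_j = 0.
In a symmetric equilibrium every mine chooses the same y, so Σ_{j≠i} y_j = 3y. The condition becomes 339 − 6y = 0, giving y = 339/6 = 56.5.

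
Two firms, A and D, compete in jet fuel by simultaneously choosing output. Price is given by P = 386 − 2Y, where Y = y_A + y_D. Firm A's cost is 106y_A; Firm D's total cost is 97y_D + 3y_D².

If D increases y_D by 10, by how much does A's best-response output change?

Firm A's profit: π = y_A(386 − 2(y_A + y_D)) − 106y_A.
∂π/∂y_A = 280 − 4y_A − 2y_D = 0, so y_A = 70 − 0.5y_D.
The reaction-function slope is −0.5, so a 10-unit rise in y_D moves y_A by −0.5 × 10 = −5. A's best response falls — the actions are strategic substitutes.

-5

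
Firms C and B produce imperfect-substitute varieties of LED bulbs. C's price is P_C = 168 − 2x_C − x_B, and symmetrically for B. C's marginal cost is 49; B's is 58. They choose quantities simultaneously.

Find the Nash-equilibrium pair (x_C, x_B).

Firm C's profit: π = x_C(168 − 2x_C − x_B) − 49x_C.
∂π/∂x_C = 119 − 4x_C − x_B = 0 ⇒ x_C = 29.75 − 0.25x_B.
Similarly x_B = 27.5 − 0.25x_C.
Solving the two reaction functions simultaneously: (1 − (−0.25)(−0.25))x_C = 29.75 − 0.25·27.5, so 0.9375x_C = 22.875 and x_C = 24.4.
Then x_B = 27.5 − 0.25·24.4 = 21.4.

24.4, 21.4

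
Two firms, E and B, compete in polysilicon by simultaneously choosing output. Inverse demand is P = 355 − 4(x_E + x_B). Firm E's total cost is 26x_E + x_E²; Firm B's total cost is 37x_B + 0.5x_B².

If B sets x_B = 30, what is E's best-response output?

Firm E's profit: π = x_E(355 − 4(x_E + x_B)) − 26x_E − x_E².
∂π/∂x_E = 329 − 10x_E − 4x_B = 0, so x_E = 32.9 − 0.4x_B.
At x_B = 30: x_E = 32.9 − 0.4·30 = 20.9.

20.9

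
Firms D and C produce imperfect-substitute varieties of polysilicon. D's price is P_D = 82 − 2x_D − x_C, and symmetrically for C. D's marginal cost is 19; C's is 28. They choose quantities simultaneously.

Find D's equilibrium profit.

348.48

Firm D's profit: π = x_D(82 − 2x_D − x_C) − 19x_D.
∂π/∂x_D = 63 − 4x_D − x_C = 0 ⇒ x_D = 15.75 − 0.25x_C.
Similarly x_C = 13.5 − 0.25x_D.
Plugging x_C into D's best response: x_D = 15.75 − 0.25(13.5 − 0.25x_D) ⇒ 0.9375x_D = 12.375, so x_D = 13.2.
Then x_C = 13.5 − 0.25·13.2 = 10.2.
P_D = 82 − 2·13.2 − 10.2 = 45.4.
Profit = (45.4 − 19)·13.2 = 348.48.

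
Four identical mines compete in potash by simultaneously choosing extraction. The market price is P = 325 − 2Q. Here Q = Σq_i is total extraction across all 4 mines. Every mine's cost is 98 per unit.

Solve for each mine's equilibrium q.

A representative mine's profit is π_i = q_i(325 − 2Q) − 98q_i, with Q = q_i + Σ_{j≠i} q_j.
First-order condition: 227 − 4q_i − 2Σ_{j≠i} q_j = 0.
With identical mines, set every q_j = q: then 227 − 4q − 6q = 0, i.e. q = 227/10 = 22.7.

22.7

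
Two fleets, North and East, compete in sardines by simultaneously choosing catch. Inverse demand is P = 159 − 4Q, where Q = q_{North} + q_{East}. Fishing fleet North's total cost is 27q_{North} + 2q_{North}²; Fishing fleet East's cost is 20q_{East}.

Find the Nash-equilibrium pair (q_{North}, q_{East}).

Fishing fleet North's profit: π = q_{North}(159 − 4(q_{North} + q_{East})) − 27q_{North} − 2q_{North}².
∂π/∂q_{North} = 132 − 12q_{North} − 4q_{East} = 0, so q_{North} = 11 − (1/3)q_{East}.
For East: ∂π/∂q_{East} = 139 − 8q_{East} − 4q_{North} = 0 ⇒ q_{East} = 17.375 − 0.5q_{North}.
Plugging q_{East} into North's best response: q_{North} = 11 − (1/3)(17.375 − 0.5q_{North}) ⇒ (5/6)q_{North} = 125/24, so q_{North} = 6.25.
Then q_{East} = 17.375 − 0.5·6.25 = 14.25.

6.25, 14.25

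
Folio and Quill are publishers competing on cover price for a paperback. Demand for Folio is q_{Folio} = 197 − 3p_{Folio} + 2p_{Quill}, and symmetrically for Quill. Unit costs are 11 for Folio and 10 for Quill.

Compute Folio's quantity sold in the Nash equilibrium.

138.9375

Folio's profit: π = (p_{Folio} − 11)(197 − 3p_{Folio} + 2p_{Quill}).
∂π/∂p_{Folio} = 230 − 6p_{Folio} + 2p_{Quill} = 0 ⇒ p_{Folio} = 115/3 + (1/3)p_{Quill}.
Similarly p_{Quill} = 227/6 + (1/3)p_{Folio}.
Plugging p_{Quill} into Folio's best response: p_{Folio} = 115/3 + (1/3)(227/6 + (1/3)p_{Folio}) ⇒ (8/9)p_{Folio} = 917/18, so p_{Folio} = 57.3125.
Then p_{Quill} = 227/6 + (1/3)·57.3125 = 56.9375.
q_{Folio} = 197 − 3·57.3125 + 2·56.9375 = 138.9375.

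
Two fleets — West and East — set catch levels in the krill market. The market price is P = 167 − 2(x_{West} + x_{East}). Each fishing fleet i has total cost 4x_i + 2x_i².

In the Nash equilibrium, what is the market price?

101.8

Fishing fleet West's profit: π = x_{West}(167 − 2(x_{West} + x_{East})) − 4x_{West} − 2x_{West}².
∂π/∂x_{West} = 163 − 8x_{West} − 2x_{East} = 0, so x_{West} = 20.375 − 0.25x_{East}.
The game is symmetric, so in equilibrium x_{East} = x_{West}: the reaction function gives 1.25x_{West} = 20.375, hence x_{West} = 16.3.
Equilibrium price: P = 167 − 2·32.6 = 101.8.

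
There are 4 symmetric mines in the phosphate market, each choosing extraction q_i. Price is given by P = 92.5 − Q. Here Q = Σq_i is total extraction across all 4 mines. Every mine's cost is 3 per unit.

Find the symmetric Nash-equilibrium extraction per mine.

17.9

A representative mine's profit is π_i = q_i(92.5 − Q) − 3q_i, with Q = q_i + Σ_{j≠i} q_j.
First-order condition: 89.5 − 2q_i − Σ_{j≠i} q_j = 0.
In a symmetric equilibrium every mine chooses the same q, so Σ_{j≠i} q_j = 3q. The condition becomes 89.5 − 5q = 0, giving q = 89.5/5 = 17.9.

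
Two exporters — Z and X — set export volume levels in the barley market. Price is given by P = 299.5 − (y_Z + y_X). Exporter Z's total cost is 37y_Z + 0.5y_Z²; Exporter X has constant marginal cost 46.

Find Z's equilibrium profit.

Exporter Z's profit: π = y_Z(299.5 − (y_Z + y_X)) − 37y_Z − 0.5y_Z².
∂π/∂y_Z = 262.5 − 3y_Z − y_X = 0, so y_Z = 87.5 − (1/3)y_X.
For X: ∂π/∂y_X = 253.5 − 2y_X − y_Z = 0 ⇒ y_X = 126.75 − 0.5y_Z.
Plugging y_X into Z's best response: y_Z = 87.5 − (1/3)(126.75 − 0.5y_Z) ⇒ (5/6)y_Z = 45.25, so y_Z = 54.3.
Then y_X = 126.75 − 0.5·54.3 = 99.6.
Price P = 299.5 − 153.9 = 145.6.
Z's profit: (145.6 − 37)·54.3 − 0.5(54.3)² = 4422.735.

4422.735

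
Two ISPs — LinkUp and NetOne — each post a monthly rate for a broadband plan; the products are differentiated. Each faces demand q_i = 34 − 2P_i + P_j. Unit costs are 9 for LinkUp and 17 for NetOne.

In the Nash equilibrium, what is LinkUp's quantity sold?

LinkUp's profit: π = (P_{LinkUp} − 9)(34 − 2P_{LinkUp} + P_{NetOne}).
∂π/∂P_{LinkUp} = 52 − 4P_{LinkUp} + P_{NetOne} = 0 ⇒ P_{LinkUp} = 13 + 0.25P_{NetOne}.
Similarly P_{NetOne} = 17 + 0.25P_{LinkUp}.
Substituting the second reaction function into the first: P_{LinkUp} = 13 + 0.25(17 + 0.25P_{LinkUp}), which gives 0.9375P_{LinkUp} = 17.25 ⇒ P_{LinkUp} = 18.4.
Then P_{NetOne} = 17 + 0.25·18.4 = 21.6.
q_{LinkUp} = 34 − 2·18.4 + 21.6 = 18.8.

18.8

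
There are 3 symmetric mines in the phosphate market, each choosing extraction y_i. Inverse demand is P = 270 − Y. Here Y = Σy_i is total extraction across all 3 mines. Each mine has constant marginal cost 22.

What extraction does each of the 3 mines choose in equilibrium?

A representative mine's profit is π_i = y_i(270 − Y) − 22y_i, with Y = y_i + Σ_{j≠i} y_j.
First-order condition: 248 − 2y_i − Σ_{j≠i} y_j = 0.
Imposing symmetry (y_j = y for all j) turns Σ_{j≠i} y_j into 2y, so 248 = 4y and y = 62.

62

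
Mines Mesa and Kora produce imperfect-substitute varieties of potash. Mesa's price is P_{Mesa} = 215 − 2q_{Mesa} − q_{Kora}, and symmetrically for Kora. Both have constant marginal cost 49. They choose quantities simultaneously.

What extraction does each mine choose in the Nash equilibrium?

33.2

Mine Mesa's profit: π = q_{Mesa}(215 − 2q_{Mesa} − q_{Kora}) − 49q_{Mesa}.
∂π/∂q_{Mesa} = 166 − 4q_{Mesa} − q_{Kora} = 0 ⇒ q_{Mesa} = 41.5 − 0.25q_{Kora}.
Setting q_{Mesa} = q_{Kora} in the reaction function: q_{Mesa} = 41.5 − 0.25q_{Mesa}, so q_{Mesa} = 41.5 / 1.25 = 33.2.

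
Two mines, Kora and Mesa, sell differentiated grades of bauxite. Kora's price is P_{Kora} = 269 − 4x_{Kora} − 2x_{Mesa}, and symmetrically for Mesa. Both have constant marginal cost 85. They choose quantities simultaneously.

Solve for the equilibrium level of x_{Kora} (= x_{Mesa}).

Mine Kora's profit: π = x_{Kora}(269 − 4x_{Kora} − 2x_{Mesa}) − 85x_{Kora}.
∂π/∂x_{Kora} = 184 − 8x_{Kora} − 2x_{Mesa} = 0 ⇒ x_{Kora} = 23 − 0.25x_{Mesa}.
The game is symmetric, so in equilibrium x_{Mesa} = x_{Kora}: the reaction function gives 1.25x_{Kora} = 23, hence x_{Kora} = 18.4.

18.4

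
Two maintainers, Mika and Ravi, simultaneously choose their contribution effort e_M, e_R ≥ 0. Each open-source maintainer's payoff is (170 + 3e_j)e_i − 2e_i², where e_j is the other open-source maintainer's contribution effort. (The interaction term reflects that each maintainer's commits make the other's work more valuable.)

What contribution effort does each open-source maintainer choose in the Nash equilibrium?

170

Mika's payoff is (170 + 3e_R)e_M − 2e_M².
∂π/∂e_M = 170 + 3e_R − 4e_M = 0, so e_M = 42.5 + 0.75e_R.
By symmetry e_R = e_M; substituting into the reaction function, 0.25e_M = 42.5 and e_M = 170.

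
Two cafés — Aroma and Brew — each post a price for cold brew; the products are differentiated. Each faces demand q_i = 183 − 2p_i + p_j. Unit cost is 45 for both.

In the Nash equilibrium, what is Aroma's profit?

4232

Aroma's profit: π = (p_{Aroma} − 45)(183 − 2p_{Aroma} + p_{Brew}).
∂π/∂p_{Aroma} = 273 − 4p_{Aroma} + p_{Brew} = 0 ⇒ p_{Aroma} = 68.25 + 0.25p_{Brew}.
The game is symmetric, so in equilibrium p_{Brew} = p_{Aroma}: the reaction function gives 0.75p_{Aroma} = 68.25, hence p_{Aroma} = 91.
q_{Aroma} = 183 − 2·91 + 91 = 92.
Profit = (91 − 45)·92 = 4232.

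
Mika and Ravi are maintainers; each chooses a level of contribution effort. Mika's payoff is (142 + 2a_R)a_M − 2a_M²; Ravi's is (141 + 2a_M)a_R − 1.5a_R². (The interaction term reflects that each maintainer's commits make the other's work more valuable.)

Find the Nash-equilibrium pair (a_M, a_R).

Expanding Mika's payoff: 142a_M + 2a_Ra_M − 2a_M².
∂π/∂a_M = 142 + 2a_R − 4a_M = 0, so a_M = 35.5 + 0.5a_R.
Likewise for Ravi: a_R = 47 + (2/3)a_M.
Plugging a_R into Mika's best response: a_M = 35.5 + 0.5(47 + (2/3)a_M) ⇒ (2/3)a_M = 59, so a_M = 88.5.
Then a_R = 47 + (2/3)·88.5 = 106.

88.5, 106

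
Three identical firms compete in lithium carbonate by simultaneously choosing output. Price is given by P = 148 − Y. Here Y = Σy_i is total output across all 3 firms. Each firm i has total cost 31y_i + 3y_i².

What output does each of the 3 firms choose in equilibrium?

A representative firm's profit is π_i = y_i(148 − Y) − 31y_i − 3y_i², with Y = y_i + Σ_{j≠i} y_j.
First-order condition: 117 − 8y_i − Σ_{j≠i} y_j = 0.
Imposing symmetry (y_j = y for all j) turns Σ_{j≠i} y_j into 2y, so 117 = 10y and y = 11.7.

11.7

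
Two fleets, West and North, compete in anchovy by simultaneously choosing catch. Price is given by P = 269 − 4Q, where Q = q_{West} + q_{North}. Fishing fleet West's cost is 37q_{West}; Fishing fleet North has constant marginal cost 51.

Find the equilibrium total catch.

37.5

Fishing fleet West's profit: π = q_{West}(269 − 4(q_{West} + q_{North})) − 37q_{West}.
∂π/∂q_{West} = 232 − 8q_{West} − 4q_{North} = 0, so q_{West} = 29 − 0.5q_{North}.
By the same steps for North: q_{North} = 27.25 − 0.5q_{West}.
Substituting the second reaction function into the first: q_{West} = 29 − 0.5(27.25 − 0.5q_{West}), which gives 0.75q_{West} = 15.375 ⇒ q_{West} = 20.5.
Then q_{North} = 27.25 − 0.5·20.5 = 17.
Total catch: 20.5 + 17 = 37.5.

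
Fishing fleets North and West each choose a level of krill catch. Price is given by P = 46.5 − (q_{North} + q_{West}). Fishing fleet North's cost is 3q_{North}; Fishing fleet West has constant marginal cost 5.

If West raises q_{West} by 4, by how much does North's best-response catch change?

Fishing fleet North's profit: π = q_{North}(46.5 − (q_{North} + q_{West})) − 3q_{North}.
∂π/∂q_{North} = 43.5 − 2q_{North} − q_{West} = 0, so q_{North} = 21.75 − 0.5q_{West}.
The reaction-function slope is −0.5, so a 4-unit rise in q_{West} moves q_{North} by −0.5 × 4 = −2. North's best response falls — the actions are strategic substitutes.

-2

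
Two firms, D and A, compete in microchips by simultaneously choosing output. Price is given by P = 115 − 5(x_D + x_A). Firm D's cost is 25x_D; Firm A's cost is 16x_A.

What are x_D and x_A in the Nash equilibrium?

5.4, 7.2

Firm D's profit: π = x_D(115 − 5(x_D + x_A)) − 25x_D.
∂π/∂x_D = 90 − 10x_D − 5x_A = 0, so x_D = 9 − 0.5x_A.
By the same steps for A: x_A = 9.9 − 0.5x_D.
Plugging x_A into D's best response: x_D = 9 − 0.5(9.9 − 0.5x_D) ⇒ 0.75x_D = 4.05, so x_D = 5.4.
Then x_A = 9.9 − 0.5·5.4 = 7.2.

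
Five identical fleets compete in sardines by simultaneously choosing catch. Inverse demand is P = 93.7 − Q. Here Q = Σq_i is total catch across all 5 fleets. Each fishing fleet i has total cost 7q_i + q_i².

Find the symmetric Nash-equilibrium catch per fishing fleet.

A representative fishing fleet's profit is π_i = q_i(93.7 − Q) − 7q_i − q_i², with Q = q_i + Σ_{j≠i} q_j.
First-order condition: 86.7 − 4q_i − Σ_{j≠i} q_j = 0.
With identical fishing fleets, set every q_j = q: then 86.7 − 4q − 4q = 0, i.e. q = 86.7/8 = 10.8375.

10.8375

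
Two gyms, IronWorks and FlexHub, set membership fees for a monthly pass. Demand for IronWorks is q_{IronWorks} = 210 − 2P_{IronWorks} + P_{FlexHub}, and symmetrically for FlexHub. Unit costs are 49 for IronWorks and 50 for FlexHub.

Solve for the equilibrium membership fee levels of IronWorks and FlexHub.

IronWorks's profit: π = (P_{IronWorks} − 49)(210 − 2P_{IronWorks} + P_{FlexHub}).
∂π/∂P_{IronWorks} = 308 − 4P_{IronWorks} + P_{FlexHub} = 0 ⇒ P_{IronWorks} = 77 + 0.25P_{FlexHub}.
Similarly P_{FlexHub} = 77.5 + 0.25P_{IronWorks}.
Plugging P_{FlexHub} into IronWorks's best response: P_{IronWorks} = 77 + 0.25(77.5 + 0.25P_{IronWorks}) ⇒ 0.9375P_{IronWorks} = 96.375, so P_{IronWorks} = 102.8.
Then P_{FlexHub} = 77.5 + 0.25·102.8 = 103.2.

102.8, 103.2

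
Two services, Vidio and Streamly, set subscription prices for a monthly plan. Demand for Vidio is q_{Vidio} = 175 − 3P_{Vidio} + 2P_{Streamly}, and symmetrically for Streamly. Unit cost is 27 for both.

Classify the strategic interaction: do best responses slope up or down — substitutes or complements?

Vidio's profit: π = (P_{Vidio} − 27)(175 − 3P_{Vidio} + 2P_{Streamly}).
∂π/∂P_{Vidio} = 256 − 6P_{Vidio} + 2P_{Streamly} = 0 ⇒ P_{Vidio} = 128/3 + (1/3)P_{Streamly}.
The best-response slope dP_{Vidio}/dP_{Streamly} = 1/3 > 0: the reaction function is upward-sloping, so the choices are strategic complements.

strategic complements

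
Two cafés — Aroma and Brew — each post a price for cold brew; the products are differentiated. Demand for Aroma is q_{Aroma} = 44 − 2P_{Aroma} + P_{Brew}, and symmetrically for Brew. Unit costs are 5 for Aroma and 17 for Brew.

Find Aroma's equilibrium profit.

426.32

Aroma's profit: π = (P_{Aroma} − 5)(44 − 2P_{Aroma} + P_{Brew}).
∂π/∂P_{Aroma} = 54 − 4P_{Aroma} + P_{Brew} = 0 ⇒ P_{Aroma} = 13.5 + 0.25P_{Brew}.
Similarly P_{Brew} = 19.5 + 0.25P_{Aroma}.
Substituting the second reaction function into the first: P_{Aroma} = 13.5 + 0.25(19.5 + 0.25P_{Aroma}), which gives 0.9375P_{Aroma} = 18.375 ⇒ P_{Aroma} = 19.6.
Then P_{Brew} = 19.5 + 0.25·19.6 = 24.4.
q_{Aroma} = 44 − 2·19.6 + 24.4 = 29.2.
Profit = (19.6 − 5)·29.2 = 426.32.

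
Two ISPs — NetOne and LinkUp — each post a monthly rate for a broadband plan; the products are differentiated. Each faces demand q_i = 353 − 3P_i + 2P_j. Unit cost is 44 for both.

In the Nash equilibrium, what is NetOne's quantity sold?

NetOne's profit: π = (P_{NetOne} − 44)(353 − 3P_{NetOne} + 2P_{LinkUp}).
∂π/∂P_{NetOne} = 485 − 6P_{NetOne} + 2P_{LinkUp} = 0 ⇒ P_{NetOne} = 485/6 + (1/3)P_{LinkUp}.
The game is symmetric, so in equilibrium P_{LinkUp} = P_{NetOne}: the reaction function gives (2/3)P_{NetOne} = 485/6, hence P_{NetOne} = 121.25.
q_{NetOne} = 353 − 3·121.25 + 2·121.25 = 231.75.

231.75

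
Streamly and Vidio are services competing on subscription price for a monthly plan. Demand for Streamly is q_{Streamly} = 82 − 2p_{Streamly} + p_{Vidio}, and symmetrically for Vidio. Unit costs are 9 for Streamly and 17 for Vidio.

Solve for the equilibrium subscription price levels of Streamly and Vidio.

Streamly's profit: π = (p_{Streamly} − 9)(82 − 2p_{Streamly} + p_{Vidio}).
∂π/∂p_{Streamly} = 100 − 4p_{Streamly} + p_{Vidio} = 0 ⇒ p_{Streamly} = 25 + 0.25p_{Vidio}.
Similarly p_{Vidio} = 29 + 0.25p_{Streamly}.
Substituting the second reaction function into the first: p_{Streamly} = 25 + 0.25(29 + 0.25p_{Streamly}), which gives 0.9375p_{Streamly} = 32.25 ⇒ p_{Streamly} = 34.4.
Then p_{Vidio} = 29 + 0.25·34.4 = 37.6.

34.4, 37.6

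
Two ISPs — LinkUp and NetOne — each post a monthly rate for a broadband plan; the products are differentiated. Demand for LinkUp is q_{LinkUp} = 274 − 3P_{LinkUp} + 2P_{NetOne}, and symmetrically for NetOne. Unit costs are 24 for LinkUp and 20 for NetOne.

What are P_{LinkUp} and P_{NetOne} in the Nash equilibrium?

85.75, 84.25

LinkUp's profit: π = (P_{LinkUp} − 24)(274 − 3P_{LinkUp} + 2P_{NetOne}).
∂π/∂P_{LinkUp} = 346 − 6P_{LinkUp} + 2P_{NetOne} = 0 ⇒ P_{LinkUp} = 173/3 + (1/3)P_{NetOne}.
Similarly P_{NetOne} = 167/3 + (1/3)P_{LinkUp}.
Substituting the second reaction function into the first: P_{LinkUp} = 173/3 + (1/3)(167/3 + (1/3)P_{LinkUp}), which gives (8/9)P_{LinkUp} = 686/9 ⇒ P_{LinkUp} = 85.75.
Then P_{NetOne} = 167/3 + (1/3)·85.75 = 84.25.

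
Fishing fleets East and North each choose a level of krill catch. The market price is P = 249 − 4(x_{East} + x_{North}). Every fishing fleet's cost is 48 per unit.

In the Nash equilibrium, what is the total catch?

33.5

Fishing fleet East's profit: π = x_{East}(249 − 4(x_{East} + x_{North})) − 48x_{East}.
∂π/∂x_{East} = 201 − 8x_{East} − 4x_{North} = 0, so x_{East} = 25.125 − 0.5x_{North}.
The game is symmetric, so in equilibrium x_{North} = x_{East}: the reaction function gives 1.5x_{East} = 25.125, hence x_{East} = 16.75.
Total catch: 16.75 + 16.75 = 33.5.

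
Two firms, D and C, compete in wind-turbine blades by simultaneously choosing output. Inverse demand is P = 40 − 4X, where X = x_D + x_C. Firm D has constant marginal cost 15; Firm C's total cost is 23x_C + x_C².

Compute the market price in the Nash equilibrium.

26.375

Firm D's profit: π = x_D(40 − 4(x_D + x_C)) − 15x_D.
∂π/∂x_D = 25 − 8x_D − 4x_C = 0, so x_D = 3.125 − 0.5x_C.
For C: ∂π/∂x_C = 17 − 10x_C − 4x_D = 0 ⇒ x_C = 1.7 − 0.4x_D.
Substituting the second reaction function into the first: x_D = 3.125 − 0.5(1.7 − 0.4x_D), which gives 0.8x_D = 2.275 ⇒ x_D = 91/32.
Then x_C = 1.7 − 0.4·(91/32) = 0.5625.
Equilibrium price: P = 40 − 4·(109/32) = 26.375.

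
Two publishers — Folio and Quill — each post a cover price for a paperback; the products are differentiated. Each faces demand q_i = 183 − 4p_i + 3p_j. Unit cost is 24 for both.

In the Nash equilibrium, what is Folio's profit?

4044.96

Folio's profit: π = (p_{Folio} − 24)(183 − 4p_{Folio} + 3p_{Quill}).
∂π/∂p_{Folio} = 279 − 8p_{Folio} + 3p_{Quill} = 0 ⇒ p_{Folio} = 34.875 + 0.375p_{Quill}.
The game is symmetric, so in equilibrium p_{Quill} = p_{Folio}: the reaction function gives 0.625p_{Folio} = 34.875, hence p_{Folio} = 55.8.
q_{Folio} = 183 − 4·55.8 + 3·55.8 = 127.2.
Profit = (55.8 − 24)·127.2 = 4044.96.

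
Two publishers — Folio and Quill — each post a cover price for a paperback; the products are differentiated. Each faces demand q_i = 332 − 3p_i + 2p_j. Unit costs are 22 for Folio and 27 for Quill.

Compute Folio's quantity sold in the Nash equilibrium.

235.3125

Folio's profit: π = (p_{Folio} − 22)(332 − 3p_{Folio} + 2p_{Quill}).
∂π/∂p_{Folio} = 398 − 6p_{Folio} + 2p_{Quill} = 0 ⇒ p_{Folio} = 199/3 + (1/3)p_{Quill}.
Similarly p_{Quill} = 413/6 + (1/3)p_{Folio}.
Solving the two reaction functions simultaneously: (1 − (1/3)(1/3))p_{Folio} = 199/3 + (1/3)·(413/6), so (8/9)p_{Folio} = 1607/18 and p_{Folio} = 100.4375.
Then p_{Quill} = 413/6 + (1/3)·100.4375 = 102.3125.
q_{Folio} = 332 − 3·100.4375 + 2·102.3125 = 235.3125.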